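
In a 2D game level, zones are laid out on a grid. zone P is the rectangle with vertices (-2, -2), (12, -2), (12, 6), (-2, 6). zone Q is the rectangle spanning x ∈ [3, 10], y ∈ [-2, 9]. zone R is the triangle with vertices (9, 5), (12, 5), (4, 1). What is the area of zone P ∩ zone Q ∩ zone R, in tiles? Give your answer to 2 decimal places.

5.00

The intersection is the polygon with vertices (10,4), (4,1), (9,5), (10,5).
By the shoelace formula its area is 5.00.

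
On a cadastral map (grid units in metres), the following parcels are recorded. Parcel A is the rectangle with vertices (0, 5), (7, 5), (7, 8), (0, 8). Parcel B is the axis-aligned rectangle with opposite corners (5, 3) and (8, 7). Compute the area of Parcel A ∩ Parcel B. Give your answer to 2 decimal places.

|Parcel A∩Parcel B|: x∈[5,7], y∈[5,7] → 2·2 = 4.

4.00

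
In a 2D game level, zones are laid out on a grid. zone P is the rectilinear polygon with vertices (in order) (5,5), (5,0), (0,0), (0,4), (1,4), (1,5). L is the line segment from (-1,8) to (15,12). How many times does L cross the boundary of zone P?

The segment lies entirely outside zone P and never meets its boundary.

0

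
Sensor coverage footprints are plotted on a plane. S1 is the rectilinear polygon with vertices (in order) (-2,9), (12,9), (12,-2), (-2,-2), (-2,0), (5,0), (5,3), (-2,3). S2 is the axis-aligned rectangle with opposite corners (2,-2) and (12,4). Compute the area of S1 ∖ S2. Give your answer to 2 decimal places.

82.00

|S1| = 133, |S1∩S2| = 51.
|S1 ∖ S2| = |S1| − |S1∩S2| = 133 − 51 = 82.00.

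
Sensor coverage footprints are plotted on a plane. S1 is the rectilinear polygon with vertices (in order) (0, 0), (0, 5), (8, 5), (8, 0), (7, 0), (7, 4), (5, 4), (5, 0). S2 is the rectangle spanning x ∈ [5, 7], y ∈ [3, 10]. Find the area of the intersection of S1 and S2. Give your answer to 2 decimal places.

2.00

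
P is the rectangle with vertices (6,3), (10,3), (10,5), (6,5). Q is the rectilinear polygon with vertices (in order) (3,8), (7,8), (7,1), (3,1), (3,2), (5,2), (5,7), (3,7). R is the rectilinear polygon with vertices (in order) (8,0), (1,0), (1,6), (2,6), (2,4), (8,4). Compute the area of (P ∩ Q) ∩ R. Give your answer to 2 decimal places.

The region (P ∩ Q) ∩ R is the polygon with vertices (6,4), (7,4), (7,3), (6,3).
By the shoelace formula its area is 1.00.

1.00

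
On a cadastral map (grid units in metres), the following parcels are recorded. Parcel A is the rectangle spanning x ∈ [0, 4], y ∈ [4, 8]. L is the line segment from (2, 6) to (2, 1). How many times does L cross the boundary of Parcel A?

1

The segment meets the boundary at (2,4).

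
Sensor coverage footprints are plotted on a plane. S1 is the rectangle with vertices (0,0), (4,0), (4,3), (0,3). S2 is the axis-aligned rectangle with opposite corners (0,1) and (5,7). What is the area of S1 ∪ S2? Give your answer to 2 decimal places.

34.00

By inclusion–exclusion:
Individual areas: |S1| = 12, |S2| = 30.
|S1∩S2|: x∈[0,4], y∈[1,3] → 4·2 = 8.
|S1 ∪ S2| = 42 − 8 = 34.00.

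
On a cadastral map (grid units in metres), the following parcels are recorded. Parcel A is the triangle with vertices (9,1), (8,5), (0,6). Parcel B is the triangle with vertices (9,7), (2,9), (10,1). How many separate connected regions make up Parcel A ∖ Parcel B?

1

Parcel A ∖ Parcel B is a single connected region.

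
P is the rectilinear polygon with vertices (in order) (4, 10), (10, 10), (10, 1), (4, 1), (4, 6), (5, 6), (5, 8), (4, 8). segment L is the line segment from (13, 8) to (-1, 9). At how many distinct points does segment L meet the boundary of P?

The segment meets the boundary at (10,8.214), (4,8.643).

2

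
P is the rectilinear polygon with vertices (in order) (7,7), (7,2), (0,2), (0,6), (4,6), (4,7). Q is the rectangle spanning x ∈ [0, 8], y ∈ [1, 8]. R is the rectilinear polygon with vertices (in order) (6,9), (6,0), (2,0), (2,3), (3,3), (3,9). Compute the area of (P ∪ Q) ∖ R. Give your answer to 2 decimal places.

33.00

|P ∪ Q| = 56.
|(P ∪ Q) ∩ R| = 23.
|(P ∪ Q) ∖ R| = 56 − 23 = 33.00.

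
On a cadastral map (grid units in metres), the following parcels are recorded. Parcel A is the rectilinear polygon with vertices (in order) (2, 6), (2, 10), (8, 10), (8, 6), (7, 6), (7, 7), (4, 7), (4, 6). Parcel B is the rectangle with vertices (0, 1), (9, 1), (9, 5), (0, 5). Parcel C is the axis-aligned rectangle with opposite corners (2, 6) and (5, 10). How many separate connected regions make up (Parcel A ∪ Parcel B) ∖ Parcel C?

2

(Parcel A ∪ Parcel B) ∖ Parcel C splits into 2 disjoint pieces (area 10, area 36).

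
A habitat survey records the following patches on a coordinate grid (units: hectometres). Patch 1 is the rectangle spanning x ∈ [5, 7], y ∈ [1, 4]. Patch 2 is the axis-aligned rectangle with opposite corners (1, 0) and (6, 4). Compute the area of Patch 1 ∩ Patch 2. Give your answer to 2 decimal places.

3.00

|Patch 1∩Patch 2|: x∈[5,6], y∈[1,4] → 1·3 = 3.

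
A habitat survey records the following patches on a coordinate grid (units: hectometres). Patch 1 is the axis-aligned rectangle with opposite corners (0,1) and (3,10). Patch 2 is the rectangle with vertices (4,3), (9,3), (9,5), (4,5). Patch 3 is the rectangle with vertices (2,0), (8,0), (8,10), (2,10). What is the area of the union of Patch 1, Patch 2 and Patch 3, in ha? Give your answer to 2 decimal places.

By inclusion–exclusion:
Individual areas: |Patch 1| = 27, |Patch 2| = 10, |Patch 3| = 60.
|Patch 1∩Patch 2| = 0 (no overlap).
|Patch 1∩Patch 3|: x∈[2,3], y∈[1,10] → 1·9 = 9.
|Patch 2∩Patch 3|: x∈[4,8], y∈[3,5] → 4·2 = 8.
|Patch 1∩Patch 2∩Patch 3| = 0.
|Patch 1 ∪ Patch 2 ∪ Patch 3| = 97 − 17 + 0 = 80.00.

80.00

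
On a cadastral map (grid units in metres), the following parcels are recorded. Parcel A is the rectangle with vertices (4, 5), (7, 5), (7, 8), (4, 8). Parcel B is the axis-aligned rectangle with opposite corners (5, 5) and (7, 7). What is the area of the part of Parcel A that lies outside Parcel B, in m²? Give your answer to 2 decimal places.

|Parcel A∩Parcel B|: x∈[5,7], y∈[5,7] → 2·2 = 4.
|Parcel A| = 9.
|Parcel A ∖ Parcel B| = |Parcel A| − |Parcel A∩Parcel B| = 9 − 4 = 5.00.

5.00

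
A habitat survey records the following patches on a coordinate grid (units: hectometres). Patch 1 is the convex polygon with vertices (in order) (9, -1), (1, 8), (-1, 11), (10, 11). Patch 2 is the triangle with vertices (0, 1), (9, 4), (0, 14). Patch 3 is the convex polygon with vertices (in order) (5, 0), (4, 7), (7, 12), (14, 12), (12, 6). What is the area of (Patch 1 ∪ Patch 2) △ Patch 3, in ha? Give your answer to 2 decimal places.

82.62

|Patch 1 ∪ Patch 2| = 95.8714.
|(Patch 1 ∪ Patch 2) ∩ Patch 3| = 41.626.
|(Patch 1 ∪ Patch 2) △ Patch 3| = 95.8714 + 70 − 83.252 = 82.62.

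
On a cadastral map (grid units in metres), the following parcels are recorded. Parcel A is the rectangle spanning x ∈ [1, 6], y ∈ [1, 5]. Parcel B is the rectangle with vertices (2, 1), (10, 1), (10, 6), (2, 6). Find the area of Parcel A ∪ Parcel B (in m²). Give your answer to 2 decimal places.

By inclusion–exclusion:
Individual areas: |Parcel A| = 20, |Parcel B| = 40.
|Parcel A∩Parcel B|: x∈[2,6], y∈[1,5] → 4·4 = 16.
|Parcel A ∪ Parcel B| = 60 − 16 = 44.00.

44.00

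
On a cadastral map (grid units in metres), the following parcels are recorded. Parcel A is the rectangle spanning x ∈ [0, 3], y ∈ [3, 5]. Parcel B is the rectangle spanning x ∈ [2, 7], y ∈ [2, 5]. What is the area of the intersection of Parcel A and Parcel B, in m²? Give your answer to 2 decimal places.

|Parcel A∩Parcel B|: x∈[2,3], y∈[3,5] → 1·2 = 2.

2.00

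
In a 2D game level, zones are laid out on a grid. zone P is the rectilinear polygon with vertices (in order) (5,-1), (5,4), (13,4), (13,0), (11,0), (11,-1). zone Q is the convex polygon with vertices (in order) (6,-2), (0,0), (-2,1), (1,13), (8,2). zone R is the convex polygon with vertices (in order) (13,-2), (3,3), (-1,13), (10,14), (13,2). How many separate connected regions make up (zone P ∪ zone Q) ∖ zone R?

(zone P ∪ zone Q) ∖ zone R splits into 2 disjoint pieces (area 0.5, area 48.3269).

2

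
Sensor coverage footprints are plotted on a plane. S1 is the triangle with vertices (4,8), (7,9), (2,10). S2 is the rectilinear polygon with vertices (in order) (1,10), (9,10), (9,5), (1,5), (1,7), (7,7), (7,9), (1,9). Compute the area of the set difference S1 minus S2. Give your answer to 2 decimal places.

2.00

|S1| = 4, |S1∩S2| = 2.
|S1 ∖ S2| = |S1| − |S1∩S2| = 4 − 2 = 2.00.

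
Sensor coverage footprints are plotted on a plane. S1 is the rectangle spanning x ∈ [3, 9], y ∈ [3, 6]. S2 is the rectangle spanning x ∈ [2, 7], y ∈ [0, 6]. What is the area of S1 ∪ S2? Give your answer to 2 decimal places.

36.00

By inclusion–exclusion:
Individual areas: |S1| = 18, |S2| = 30.
|S1∩S2|: x∈[3,7], y∈[3,6] → 4·3 = 12.
|S1 ∪ S2| = 48 − 12 = 36.00.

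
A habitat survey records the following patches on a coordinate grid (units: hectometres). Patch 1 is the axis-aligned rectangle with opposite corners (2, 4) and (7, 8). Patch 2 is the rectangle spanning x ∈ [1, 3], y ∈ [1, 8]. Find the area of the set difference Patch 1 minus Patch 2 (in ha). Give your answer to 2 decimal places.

16.00

|Patch 1∩Patch 2|: x∈[2,3], y∈[4,8] → 1·4 = 4.
|Patch 1| = 20.
|Patch 1 ∖ Patch 2| = |Patch 1| − |Patch 1∩Patch 2| = 20 − 4 = 16.00.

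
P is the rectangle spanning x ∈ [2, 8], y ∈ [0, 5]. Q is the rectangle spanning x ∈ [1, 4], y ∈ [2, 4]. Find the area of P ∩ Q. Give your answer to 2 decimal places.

|P∩Q|: x∈[2,4], y∈[2,4] → 2·2 = 4.

4.00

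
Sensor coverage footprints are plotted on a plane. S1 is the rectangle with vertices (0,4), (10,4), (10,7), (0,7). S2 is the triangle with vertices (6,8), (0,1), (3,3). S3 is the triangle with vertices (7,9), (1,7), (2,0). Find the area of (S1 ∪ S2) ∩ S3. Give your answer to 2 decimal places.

|S1 ∪ S2| = 32.5714.
|(S1 ∪ S2) ∩ S3| = 13.42.

13.42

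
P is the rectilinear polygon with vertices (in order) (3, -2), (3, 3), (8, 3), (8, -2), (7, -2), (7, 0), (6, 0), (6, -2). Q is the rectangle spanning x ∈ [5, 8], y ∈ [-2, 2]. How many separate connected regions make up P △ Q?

P △ Q splits into 2 disjoint pieces (area 13, area 2).

2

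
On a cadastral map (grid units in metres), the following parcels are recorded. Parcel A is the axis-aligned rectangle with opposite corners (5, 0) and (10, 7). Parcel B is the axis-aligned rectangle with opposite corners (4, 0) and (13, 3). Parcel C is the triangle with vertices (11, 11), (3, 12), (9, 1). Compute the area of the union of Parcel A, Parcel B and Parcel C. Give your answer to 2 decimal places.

By inclusion–exclusion:
Individual areas: |Parcel A| = 35, |Parcel B| = 27, |Parcel C| = 41.
|Parcel A∩Parcel B|: x∈[5,10], y∈[0,3] → 5·3 = 15.
|Parcel A∩Parcel C| = 13.3182.
|Parcel B∩Parcel C| = 1.4909.
|Parcel A∩Parcel B∩Parcel C| = 1.4909.
|Parcel A ∪ Parcel B ∪ Parcel C| = 103 − 29.8091 + 1.4909 = 74.68.

74.68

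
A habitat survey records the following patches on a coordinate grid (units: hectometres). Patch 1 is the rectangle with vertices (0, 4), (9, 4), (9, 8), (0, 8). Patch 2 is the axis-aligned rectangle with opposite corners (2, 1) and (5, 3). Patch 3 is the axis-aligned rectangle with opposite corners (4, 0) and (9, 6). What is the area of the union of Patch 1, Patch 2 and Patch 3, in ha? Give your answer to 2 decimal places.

60.00

By inclusion–exclusion:
Individual areas: |Patch 1| = 36, |Patch 2| = 6, |Patch 3| = 30.
|Patch 1∩Patch 2| = 0 (no overlap).
|Patch 1∩Patch 3|: x∈[4,9], y∈[4,6] → 5·2 = 10.
|Patch 2∩Patch 3|: x∈[4,5], y∈[1,3] → 1·2 = 2.
|Patch 1∩Patch 2∩Patch 3| = 0.
|Patch 1 ∪ Patch 2 ∪ Patch 3| = 72 − 12 + 0 = 60.00.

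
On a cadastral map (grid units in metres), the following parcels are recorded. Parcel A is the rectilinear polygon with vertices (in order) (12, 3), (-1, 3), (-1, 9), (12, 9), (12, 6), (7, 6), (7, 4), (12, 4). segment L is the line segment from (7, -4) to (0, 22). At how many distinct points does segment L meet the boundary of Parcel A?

The segment meets the boundary at (3.5,9), (5.115,3).

2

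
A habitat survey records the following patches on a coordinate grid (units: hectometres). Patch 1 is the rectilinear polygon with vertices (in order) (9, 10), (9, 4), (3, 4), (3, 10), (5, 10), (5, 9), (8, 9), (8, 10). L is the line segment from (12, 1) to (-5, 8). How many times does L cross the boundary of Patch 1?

2

The segment meets the boundary at (3,4.706), (4.714,4).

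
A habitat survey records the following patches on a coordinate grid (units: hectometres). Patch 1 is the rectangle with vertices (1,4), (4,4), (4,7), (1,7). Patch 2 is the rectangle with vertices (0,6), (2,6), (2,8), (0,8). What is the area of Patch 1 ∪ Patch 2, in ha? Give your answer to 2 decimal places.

12.00

By inclusion–exclusion:
Individual areas: |Patch 1| = 9, |Patch 2| = 4.
|Patch 1∩Patch 2|: x∈[1,2], y∈[6,7] → 1·1 = 1.
|Patch 1 ∪ Patch 2| = 13 − 1 = 12.00.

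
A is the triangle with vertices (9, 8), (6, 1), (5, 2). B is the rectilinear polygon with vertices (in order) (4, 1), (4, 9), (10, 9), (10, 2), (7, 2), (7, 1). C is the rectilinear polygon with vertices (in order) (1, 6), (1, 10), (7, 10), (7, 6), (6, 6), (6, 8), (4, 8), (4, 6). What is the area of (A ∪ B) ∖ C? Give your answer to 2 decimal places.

|A ∪ B| = 45.
|(A ∪ B) ∩ C| = 5.
|(A ∪ B) ∖ C| = 45 − 5 = 40.00.

40.00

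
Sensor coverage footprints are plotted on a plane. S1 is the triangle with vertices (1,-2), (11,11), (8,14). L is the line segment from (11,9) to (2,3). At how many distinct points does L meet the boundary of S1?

2

The segment meets the boundary at (3.676,4.118), (7.842,6.895).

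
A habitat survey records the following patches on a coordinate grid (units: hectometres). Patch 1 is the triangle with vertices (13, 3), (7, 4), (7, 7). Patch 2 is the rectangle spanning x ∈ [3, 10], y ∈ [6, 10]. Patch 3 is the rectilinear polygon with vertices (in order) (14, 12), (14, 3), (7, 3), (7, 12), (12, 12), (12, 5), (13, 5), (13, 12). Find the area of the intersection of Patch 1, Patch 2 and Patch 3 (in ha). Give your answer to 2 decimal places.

The intersection is the polygon with vertices (8.5,6), (7,6), (7,7).
By the shoelace formula its area is 0.75.

0.75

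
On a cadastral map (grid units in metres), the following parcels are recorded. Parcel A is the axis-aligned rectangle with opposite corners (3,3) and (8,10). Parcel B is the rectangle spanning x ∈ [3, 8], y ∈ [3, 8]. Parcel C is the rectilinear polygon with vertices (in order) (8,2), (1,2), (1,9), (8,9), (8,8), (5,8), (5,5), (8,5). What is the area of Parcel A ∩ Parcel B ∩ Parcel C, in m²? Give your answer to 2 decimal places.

16.00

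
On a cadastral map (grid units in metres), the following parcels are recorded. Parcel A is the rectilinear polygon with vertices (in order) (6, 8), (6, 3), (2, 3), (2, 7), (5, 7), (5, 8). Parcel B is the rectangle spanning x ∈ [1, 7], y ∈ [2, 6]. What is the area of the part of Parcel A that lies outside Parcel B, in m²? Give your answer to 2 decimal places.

5.00

|Parcel A| = 17, |Parcel A∩Parcel B| = 12.
|Parcel A ∖ Parcel B| = |Parcel A| − |Parcel A∩Parcel B| = 17 − 12 = 5.00.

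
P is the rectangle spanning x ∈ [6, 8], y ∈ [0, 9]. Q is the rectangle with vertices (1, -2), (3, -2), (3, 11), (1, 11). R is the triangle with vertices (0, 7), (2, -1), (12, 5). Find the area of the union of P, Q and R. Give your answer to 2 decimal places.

By inclusion–exclusion:
Individual areas: |P| = 18, |Q| = 26, |R| = 46.
|P∩Q| = 0 (no overlap).
|P∩R| = 7.6667.
|Q∩R| = 13.0333.
|P∩Q∩R| = 0.
|P ∪ Q ∪ R| = 90 − 20.7 + 0 = 69.30.

69.30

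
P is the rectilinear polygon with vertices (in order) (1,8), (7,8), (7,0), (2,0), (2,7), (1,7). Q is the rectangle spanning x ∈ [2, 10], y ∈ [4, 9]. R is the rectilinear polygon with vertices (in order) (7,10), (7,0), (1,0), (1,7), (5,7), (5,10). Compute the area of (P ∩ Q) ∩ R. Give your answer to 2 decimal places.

17.00

The region (P ∩ Q) ∩ R is the polygon with vertices (7,4), (2,4), (2,7), (5,7), (5,8), (7,8).
By the shoelace formula its area is 17.00.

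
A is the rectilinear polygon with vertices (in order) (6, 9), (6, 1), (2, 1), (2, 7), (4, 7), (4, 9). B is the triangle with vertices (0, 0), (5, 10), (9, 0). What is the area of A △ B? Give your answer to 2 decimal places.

22.90

|A| = 28, |B| = 45, |A∩B| = 25.05.
|A △ B| = |A| + |B| − 2·|A∩B| = 28 + 45 − 50.1 = 22.90.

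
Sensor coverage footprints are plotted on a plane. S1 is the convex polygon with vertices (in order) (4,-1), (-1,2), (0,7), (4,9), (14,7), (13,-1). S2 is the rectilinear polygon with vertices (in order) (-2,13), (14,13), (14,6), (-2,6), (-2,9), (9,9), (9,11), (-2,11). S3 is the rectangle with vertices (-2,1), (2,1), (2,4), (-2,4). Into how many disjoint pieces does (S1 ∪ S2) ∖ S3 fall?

1

(S1 ∪ S2) ∖ S3 is a single connected region.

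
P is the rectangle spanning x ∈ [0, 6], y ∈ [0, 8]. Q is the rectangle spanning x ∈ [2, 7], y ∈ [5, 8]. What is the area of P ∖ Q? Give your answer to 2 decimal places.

36.00

|P∩Q|: x∈[2,6], y∈[5,8] → 4·3 = 12.
|P| = 48.
|P ∖ Q| = |P| − |P∩Q| = 48 − 12 = 36.00.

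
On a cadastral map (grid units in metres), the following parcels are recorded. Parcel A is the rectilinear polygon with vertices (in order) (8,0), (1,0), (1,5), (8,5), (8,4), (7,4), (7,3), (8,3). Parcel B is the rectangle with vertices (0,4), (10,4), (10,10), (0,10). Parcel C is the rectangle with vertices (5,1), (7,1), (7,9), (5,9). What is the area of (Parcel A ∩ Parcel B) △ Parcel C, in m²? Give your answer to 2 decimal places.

19.00

|Parcel A ∩ Parcel B| = 7.
|(Parcel A ∩ Parcel B) ∩ Parcel C| = 2.
|(Parcel A ∩ Parcel B) △ Parcel C| = 7 + 16 − 4 = 19.00.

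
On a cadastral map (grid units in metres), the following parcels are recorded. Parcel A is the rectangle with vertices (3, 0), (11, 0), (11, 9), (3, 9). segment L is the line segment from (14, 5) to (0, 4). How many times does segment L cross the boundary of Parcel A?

2

The segment meets the boundary at (3,4.214), (11,4.786).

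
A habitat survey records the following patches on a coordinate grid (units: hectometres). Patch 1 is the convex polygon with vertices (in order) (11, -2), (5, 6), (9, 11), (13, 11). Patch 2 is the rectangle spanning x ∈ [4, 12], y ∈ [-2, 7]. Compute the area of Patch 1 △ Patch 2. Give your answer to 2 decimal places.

58.30

|Patch 1| = 57, |Patch 2| = 72, |Patch 1∩Patch 2| = 35.35.
|Patch 1 △ Patch 2| = |Patch 1| + |Patch 2| − 2·|Patch 1∩Patch 2| = 57 + 72 − 70.7 = 58.30.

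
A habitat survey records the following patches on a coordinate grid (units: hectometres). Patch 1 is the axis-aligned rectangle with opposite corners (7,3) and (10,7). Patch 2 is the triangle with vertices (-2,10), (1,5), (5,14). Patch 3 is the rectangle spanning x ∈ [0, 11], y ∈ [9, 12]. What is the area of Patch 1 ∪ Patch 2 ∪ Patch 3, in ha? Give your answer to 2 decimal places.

By inclusion–exclusion:
Individual areas: |Patch 1| = 12, |Patch 2| = 23.5, |Patch 3| = 33.
|Patch 1∩Patch 2| = 0.
|Patch 1∩Patch 3| = 0 (no overlap).
|Patch 2∩Patch 3| = 9.6905.
|Patch 1∩Patch 2∩Patch 3| = 0.
|Patch 1 ∪ Patch 2 ∪ Patch 3| = 68.5 − 9.6905 + 0 = 58.81.

58.81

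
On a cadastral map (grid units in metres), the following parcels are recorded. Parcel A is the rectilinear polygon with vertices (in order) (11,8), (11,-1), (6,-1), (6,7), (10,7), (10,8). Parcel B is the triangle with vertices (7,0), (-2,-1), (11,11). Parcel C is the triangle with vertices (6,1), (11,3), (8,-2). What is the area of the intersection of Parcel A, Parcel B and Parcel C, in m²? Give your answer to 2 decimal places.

1.29

The intersection is the polygon with vertices (7,0), (6.69,-0.035), (6,1), (7.596,1.638).
By the shoelace formula its area is 1.29.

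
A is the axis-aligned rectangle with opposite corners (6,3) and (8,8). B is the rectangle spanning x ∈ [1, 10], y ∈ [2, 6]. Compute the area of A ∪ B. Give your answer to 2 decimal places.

40.00

By inclusion–exclusion:
Individual areas: |A| = 10, |B| = 36.
|A∩B|: x∈[6,8], y∈[3,6] → 2·3 = 6.
|A ∪ B| = 46 − 6 = 40.00.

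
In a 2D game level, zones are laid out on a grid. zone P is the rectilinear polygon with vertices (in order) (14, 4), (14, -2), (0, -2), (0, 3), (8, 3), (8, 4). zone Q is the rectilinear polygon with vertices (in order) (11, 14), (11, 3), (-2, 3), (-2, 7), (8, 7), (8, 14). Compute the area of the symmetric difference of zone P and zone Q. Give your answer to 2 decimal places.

|zone P| = 76, |zone Q| = 73, |zone P∩zone Q| = 3.
|zone P △ zone Q| = |zone P| + |zone Q| − 2·|zone P∩zone Q| = 76 + 73 − 6 = 143.00.

143.00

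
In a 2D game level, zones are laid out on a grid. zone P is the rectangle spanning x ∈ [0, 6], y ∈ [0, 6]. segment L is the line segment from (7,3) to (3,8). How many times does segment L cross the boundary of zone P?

The segment meets the boundary at (4.6,6), (6,4.25).

2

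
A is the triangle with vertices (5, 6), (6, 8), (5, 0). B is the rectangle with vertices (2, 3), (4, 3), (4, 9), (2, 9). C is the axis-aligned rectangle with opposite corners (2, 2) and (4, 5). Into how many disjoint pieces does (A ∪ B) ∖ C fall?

(A ∪ B) ∖ C splits into 2 disjoint pieces (area 3, area 8).

2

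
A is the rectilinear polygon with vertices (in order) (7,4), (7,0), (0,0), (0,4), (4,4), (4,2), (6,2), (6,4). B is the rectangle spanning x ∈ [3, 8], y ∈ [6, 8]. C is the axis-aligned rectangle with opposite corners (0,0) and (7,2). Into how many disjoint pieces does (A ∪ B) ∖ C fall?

(A ∪ B) ∖ C splits into 3 disjoint pieces (area 2, area 8, area 10).

3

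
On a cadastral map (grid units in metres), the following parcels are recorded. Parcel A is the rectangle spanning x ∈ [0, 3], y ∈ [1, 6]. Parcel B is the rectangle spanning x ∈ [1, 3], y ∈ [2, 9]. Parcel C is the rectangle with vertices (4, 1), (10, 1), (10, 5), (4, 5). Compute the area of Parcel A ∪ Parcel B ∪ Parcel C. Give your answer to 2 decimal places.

By inclusion–exclusion:
Individual areas: |Parcel A| = 15, |Parcel B| = 14, |Parcel C| = 24.
|Parcel A∩Parcel B|: x∈[1,3], y∈[2,6] → 2·4 = 8.
|Parcel A∩Parcel C| = 0 (no overlap).
|Parcel B∩Parcel C| = 0 (no overlap).
|Parcel A∩Parcel B∩Parcel C| = 0.
|Parcel A ∪ Parcel B ∪ Parcel C| = 53 − 8 + 0 = 45.00.

45.00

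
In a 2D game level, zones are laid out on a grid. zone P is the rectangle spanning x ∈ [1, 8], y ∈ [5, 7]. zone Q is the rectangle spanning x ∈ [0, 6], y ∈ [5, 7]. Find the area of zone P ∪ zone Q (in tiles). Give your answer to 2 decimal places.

By inclusion–exclusion:
Individual areas: |zone P| = 14, |zone Q| = 12.
|zone P∩zone Q|: x∈[1,6], y∈[5,7] → 5·2 = 10.
|zone P ∪ zone Q| = 26 − 10 = 16.00.

16.00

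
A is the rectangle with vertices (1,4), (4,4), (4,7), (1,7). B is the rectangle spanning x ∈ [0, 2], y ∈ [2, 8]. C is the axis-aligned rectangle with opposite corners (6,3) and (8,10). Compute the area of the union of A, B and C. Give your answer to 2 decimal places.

32.00

By inclusion–exclusion:
Individual areas: |A| = 9, |B| = 12, |C| = 14.
|A∩B|: x∈[1,2], y∈[4,7] → 1·3 = 3.
|A∩C| = 0 (no overlap).
|B∩C| = 0 (no overlap).
|A∩B∩C| = 0.
|A ∪ B ∪ C| = 35 − 3 + 0 = 32.00.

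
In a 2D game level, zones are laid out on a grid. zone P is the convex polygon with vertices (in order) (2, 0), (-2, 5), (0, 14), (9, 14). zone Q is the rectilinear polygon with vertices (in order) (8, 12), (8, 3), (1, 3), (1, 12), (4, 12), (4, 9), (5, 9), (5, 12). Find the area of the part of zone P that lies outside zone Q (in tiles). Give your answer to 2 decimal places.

46.25

|zone P| = 86, |zone P∩zone Q| = 39.75.
|zone P ∖ zone Q| = |zone P| − |zone P∩zone Q| = 86 − 39.75 = 46.25.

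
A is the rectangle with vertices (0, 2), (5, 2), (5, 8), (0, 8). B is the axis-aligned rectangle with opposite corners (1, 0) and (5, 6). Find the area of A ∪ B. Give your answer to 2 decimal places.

38.00

By inclusion–exclusion:
Individual areas: |A| = 30, |B| = 24.
|A∩B|: x∈[1,5], y∈[2,6] → 4·4 = 16.
|A ∪ B| = 54 − 16 = 38.00.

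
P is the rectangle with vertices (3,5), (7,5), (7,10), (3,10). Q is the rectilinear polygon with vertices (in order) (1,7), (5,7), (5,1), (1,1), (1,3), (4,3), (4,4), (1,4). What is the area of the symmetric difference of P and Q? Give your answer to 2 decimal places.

33.00

|P| = 20, |Q| = 21, |P∩Q| = 4.
|P △ Q| = |P| + |Q| − 2·|P∩Q| = 20 + 21 − 8 = 33.00.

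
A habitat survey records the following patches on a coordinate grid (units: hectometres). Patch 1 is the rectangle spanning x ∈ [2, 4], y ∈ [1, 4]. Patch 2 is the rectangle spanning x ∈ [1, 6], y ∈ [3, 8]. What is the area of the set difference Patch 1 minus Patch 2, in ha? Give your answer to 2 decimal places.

|Patch 1∩Patch 2|: x∈[2,4], y∈[3,4] → 2·1 = 2.
|Patch 1| = 6.
|Patch 1 ∖ Patch 2| = |Patch 1| − |Patch 1∩Patch 2| = 6 − 2 = 4.00.

4.00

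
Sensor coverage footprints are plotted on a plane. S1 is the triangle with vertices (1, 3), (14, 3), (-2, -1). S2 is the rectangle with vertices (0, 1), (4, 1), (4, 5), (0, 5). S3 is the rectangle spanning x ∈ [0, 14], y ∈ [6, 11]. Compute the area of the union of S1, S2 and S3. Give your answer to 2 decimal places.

By inclusion–exclusion:
Individual areas: |S1| = 26, |S2| = 16, |S3| = 70.
|S1∩S2| = 7.3333.
|S1∩S3| = 0.
|S2∩S3| = 0 (no overlap).
|S1∩S2∩S3| = 0.
|S1 ∪ S2 ∪ S3| = 112 − 7.3333 + 0 = 104.67.

104.67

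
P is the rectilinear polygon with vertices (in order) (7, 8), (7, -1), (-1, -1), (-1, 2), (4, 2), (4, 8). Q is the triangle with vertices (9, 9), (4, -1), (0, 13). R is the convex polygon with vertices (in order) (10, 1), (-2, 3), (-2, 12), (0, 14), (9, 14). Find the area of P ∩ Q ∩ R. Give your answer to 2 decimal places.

The intersection is the polygon with vertices (5.385,1.769), (4,2), (4,8), (7,8), (7,5).
By the shoelace formula its area is 15.92.

15.92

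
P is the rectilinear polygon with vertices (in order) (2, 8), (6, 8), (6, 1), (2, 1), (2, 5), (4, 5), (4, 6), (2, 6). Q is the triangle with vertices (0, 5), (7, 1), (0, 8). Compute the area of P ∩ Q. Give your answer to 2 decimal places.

4.64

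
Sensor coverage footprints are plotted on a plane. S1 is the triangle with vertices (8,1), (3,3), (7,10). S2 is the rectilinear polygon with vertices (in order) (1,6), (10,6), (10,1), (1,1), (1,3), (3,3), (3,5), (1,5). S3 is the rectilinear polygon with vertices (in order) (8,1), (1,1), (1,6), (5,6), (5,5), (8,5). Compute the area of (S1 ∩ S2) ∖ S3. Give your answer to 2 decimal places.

2.50

|S1 ∩ S2| = 16.0397.
|(S1 ∩ S2) ∩ S3| = 13.5397.
|(S1 ∩ S2) ∖ S3| = 16.0397 − 13.5397 = 2.50.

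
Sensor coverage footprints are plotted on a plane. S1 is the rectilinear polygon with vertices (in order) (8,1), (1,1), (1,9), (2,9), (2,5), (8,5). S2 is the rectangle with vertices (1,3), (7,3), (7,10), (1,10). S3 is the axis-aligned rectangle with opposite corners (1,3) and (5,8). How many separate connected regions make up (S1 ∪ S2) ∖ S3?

1

(S1 ∪ S2) ∖ S3 is a single connected region.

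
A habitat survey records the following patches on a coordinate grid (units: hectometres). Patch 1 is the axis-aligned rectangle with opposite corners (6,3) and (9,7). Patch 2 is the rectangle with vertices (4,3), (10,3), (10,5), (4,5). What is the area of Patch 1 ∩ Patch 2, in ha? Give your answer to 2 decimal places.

|Patch 1∩Patch 2|: x∈[6,9], y∈[3,5] → 3·2 = 6.

6.00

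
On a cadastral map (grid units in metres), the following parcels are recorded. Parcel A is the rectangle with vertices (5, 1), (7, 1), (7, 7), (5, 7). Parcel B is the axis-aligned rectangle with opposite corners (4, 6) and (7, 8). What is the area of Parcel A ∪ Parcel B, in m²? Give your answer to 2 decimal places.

By inclusion–exclusion:
Individual areas: |Parcel A| = 12, |Parcel B| = 6.
|Parcel A∩Parcel B|: x∈[5,7], y∈[6,7] → 2·1 = 2.
|Parcel A ∪ Parcel B| = 18 − 2 = 16.00.

16.00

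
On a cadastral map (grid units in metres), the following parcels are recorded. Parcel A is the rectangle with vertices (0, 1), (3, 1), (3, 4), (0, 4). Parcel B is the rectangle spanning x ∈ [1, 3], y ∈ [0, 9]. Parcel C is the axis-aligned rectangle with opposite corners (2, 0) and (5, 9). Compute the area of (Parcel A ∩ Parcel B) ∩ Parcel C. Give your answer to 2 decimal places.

3.00

The region (Parcel A ∩ Parcel B) ∩ Parcel C is the polygon with vertices (2,1), (2,4), (3,4), (3,1).
By the shoelace formula its area is 3.00.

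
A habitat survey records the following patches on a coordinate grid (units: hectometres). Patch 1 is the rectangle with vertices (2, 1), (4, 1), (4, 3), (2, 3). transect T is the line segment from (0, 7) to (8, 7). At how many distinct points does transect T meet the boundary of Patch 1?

The segment lies entirely outside Patch 1 and never meets its boundary.

0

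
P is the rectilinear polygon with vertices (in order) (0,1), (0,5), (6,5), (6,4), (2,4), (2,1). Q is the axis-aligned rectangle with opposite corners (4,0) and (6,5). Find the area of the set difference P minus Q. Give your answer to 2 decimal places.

10.00

|P| = 12, |P∩Q| = 2.
|P ∖ Q| = |P| − |P∩Q| = 12 − 2 = 10.00.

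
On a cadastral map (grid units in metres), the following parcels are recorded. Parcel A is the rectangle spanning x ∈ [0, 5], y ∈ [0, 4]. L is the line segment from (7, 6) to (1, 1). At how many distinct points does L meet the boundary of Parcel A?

The segment meets the boundary at (4.6,4).

1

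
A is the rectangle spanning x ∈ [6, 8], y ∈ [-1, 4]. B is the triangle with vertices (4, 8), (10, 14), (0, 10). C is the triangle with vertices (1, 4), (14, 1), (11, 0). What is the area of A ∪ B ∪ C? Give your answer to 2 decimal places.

36.97

By inclusion–exclusion:
Individual areas: |A| = 10, |B| = 18, |C| = 11.
|A∩B| = 0.
|A∩C| = 2.0308.
|B∩C| = 0.
|A∩B∩C| = 0.
|A ∪ B ∪ C| = 39 − 2.0308 + 0 = 36.97.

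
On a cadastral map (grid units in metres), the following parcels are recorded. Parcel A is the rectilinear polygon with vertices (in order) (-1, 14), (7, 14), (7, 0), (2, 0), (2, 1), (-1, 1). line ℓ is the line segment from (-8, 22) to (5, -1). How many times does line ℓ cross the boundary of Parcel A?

The segment meets the boundary at (4.435,0), (-1,9.615).

2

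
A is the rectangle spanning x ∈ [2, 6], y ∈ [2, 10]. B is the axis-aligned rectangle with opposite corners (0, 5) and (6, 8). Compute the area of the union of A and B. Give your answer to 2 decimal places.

38.00

By inclusion–exclusion:
Individual areas: |A| = 32, |B| = 18.
|A∩B|: x∈[2,6], y∈[5,8] → 4·3 = 12.
|A ∪ B| = 50 − 12 = 38.00.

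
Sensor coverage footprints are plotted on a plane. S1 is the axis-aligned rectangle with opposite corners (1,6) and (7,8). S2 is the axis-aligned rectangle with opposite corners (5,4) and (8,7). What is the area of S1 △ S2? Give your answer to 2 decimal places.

|S1∩S2|: x∈[5,7], y∈[6,7] → 2·1 = 2.
|S1 △ S2| = |S1| + |S2| − 2·|S1∩S2| = 12 + 9 − 4 = 17.00.

17.00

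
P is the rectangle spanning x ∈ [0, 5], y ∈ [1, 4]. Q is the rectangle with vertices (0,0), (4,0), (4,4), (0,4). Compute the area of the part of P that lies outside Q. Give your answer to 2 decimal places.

|P∩Q|: x∈[0,4], y∈[1,4] → 4·3 = 12.
|P| = 15.
|P ∖ Q| = |P| − |P∩Q| = 15 − 12 = 3.00.

3.00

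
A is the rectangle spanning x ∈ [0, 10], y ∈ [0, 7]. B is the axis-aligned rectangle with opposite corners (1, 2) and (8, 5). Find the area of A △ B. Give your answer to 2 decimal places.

49.00

|A∩B|: x∈[1,8], y∈[2,5] → 7·3 = 21.
|A △ B| = |A| + |B| − 2·|A∩B| = 70 + 21 − 42 = 49.00.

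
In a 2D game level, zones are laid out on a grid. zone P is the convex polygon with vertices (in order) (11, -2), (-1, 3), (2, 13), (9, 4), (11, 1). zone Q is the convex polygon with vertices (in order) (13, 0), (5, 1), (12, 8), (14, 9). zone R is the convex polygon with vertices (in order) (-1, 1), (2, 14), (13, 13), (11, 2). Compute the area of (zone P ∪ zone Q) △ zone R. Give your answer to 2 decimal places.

97.64

|zone P ∪ zone Q| = 109.4688.
|(zone P ∪ zone Q) ∩ zone R| = 74.9148.
|(zone P ∪ zone Q) △ zone R| = 109.4688 + 138 − 149.8296 = 97.64.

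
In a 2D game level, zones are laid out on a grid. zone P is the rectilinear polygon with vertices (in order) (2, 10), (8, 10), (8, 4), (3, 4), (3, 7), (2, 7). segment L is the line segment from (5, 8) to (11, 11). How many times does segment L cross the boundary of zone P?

The segment meets the boundary at (8,9.5).

1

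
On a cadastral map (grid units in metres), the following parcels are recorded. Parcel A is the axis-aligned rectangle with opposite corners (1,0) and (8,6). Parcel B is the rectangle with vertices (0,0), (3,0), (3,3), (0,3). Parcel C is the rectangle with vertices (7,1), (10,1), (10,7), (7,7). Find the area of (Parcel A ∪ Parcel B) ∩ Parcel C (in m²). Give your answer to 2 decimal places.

5.00

The region (Parcel A ∪ Parcel B) ∩ Parcel C is the polygon with vertices (8,6), (8,1), (7,1), (7,6).
By the shoelace formula its area is 5.00.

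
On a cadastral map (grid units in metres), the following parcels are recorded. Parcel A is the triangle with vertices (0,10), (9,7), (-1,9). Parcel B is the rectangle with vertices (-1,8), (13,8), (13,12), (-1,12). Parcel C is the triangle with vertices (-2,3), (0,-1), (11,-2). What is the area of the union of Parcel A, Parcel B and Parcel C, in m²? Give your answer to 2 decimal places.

By inclusion–exclusion:
Individual areas: |Parcel A| = 6, |Parcel B| = 56, |Parcel C| = 21.
|Parcel A∩Parcel B| = 5.
|Parcel A∩Parcel C| = 0.
|Parcel B∩Parcel C| = 0.
|Parcel A∩Parcel B∩Parcel C| = 0.
|Parcel A ∪ Parcel B ∪ Parcel C| = 83 − 5 + 0 = 78.00.

78.00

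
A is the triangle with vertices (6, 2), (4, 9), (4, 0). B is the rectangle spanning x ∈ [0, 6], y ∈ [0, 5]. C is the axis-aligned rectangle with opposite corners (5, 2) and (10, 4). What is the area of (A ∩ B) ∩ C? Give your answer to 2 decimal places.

1.43

The region (A ∩ B) ∩ C is the polygon with vertices (6,2), (5,2), (5,4), (5.429,4).
By the shoelace formula its area is 1.43.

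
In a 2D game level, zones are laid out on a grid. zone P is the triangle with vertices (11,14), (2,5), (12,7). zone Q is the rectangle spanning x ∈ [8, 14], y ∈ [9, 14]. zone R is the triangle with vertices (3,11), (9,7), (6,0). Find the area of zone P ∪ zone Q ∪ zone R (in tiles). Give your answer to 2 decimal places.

By inclusion–exclusion:
Individual areas: |zone P| = 36, |zone Q| = 30, |zone R| = 27.
|zone P∩zone Q| = 12.2857.
|zone P∩zone R| = 9.9442.
|zone Q∩zone R| = 0.
|zone P∩zone Q∩zone R| = 0.
|zone P ∪ zone Q ∪ zone R| = 93 − 22.2299 + 0 = 70.77.

70.77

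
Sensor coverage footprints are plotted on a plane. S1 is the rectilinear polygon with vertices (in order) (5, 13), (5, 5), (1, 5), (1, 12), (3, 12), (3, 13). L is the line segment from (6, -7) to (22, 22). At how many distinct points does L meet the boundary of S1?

0

The segment lies entirely outside S1 and never meets its boundary.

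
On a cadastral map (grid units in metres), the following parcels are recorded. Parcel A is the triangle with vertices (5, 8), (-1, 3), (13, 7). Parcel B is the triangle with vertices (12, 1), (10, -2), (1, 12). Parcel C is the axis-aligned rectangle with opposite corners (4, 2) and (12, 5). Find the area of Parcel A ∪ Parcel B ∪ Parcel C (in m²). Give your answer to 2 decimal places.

By inclusion–exclusion:
Individual areas: |Parcel A| = 23, |Parcel B| = 27.5, |Parcel C| = 24.
|Parcel A∩Parcel B| = 4.9249.
|Parcel A∩Parcel C| = 0.5714.
|Parcel B∩Parcel C| = 9.1071.
|Parcel A∩Parcel B∩Parcel C| = 0.0302.
|Parcel A ∪ Parcel B ∪ Parcel C| = 74.5 − 14.6034 + 0.0302 = 59.93.

59.93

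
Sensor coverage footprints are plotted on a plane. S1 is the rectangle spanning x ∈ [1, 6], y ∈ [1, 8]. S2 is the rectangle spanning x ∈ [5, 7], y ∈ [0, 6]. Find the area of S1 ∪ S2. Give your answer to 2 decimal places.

42.00

By inclusion–exclusion:
Individual areas: |S1| = 35, |S2| = 12.
|S1∩S2|: x∈[5,6], y∈[1,6] → 1·5 = 5.
|S1 ∪ S2| = 47 − 5 = 42.00.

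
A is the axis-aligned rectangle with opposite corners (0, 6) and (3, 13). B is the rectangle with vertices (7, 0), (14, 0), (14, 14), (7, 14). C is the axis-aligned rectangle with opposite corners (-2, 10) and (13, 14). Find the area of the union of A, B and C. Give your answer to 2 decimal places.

By inclusion–exclusion:
Individual areas: |A| = 21, |B| = 98, |C| = 60.
|A∩B| = 0 (no overlap).
|A∩C|: x∈[0,3], y∈[10,13] → 3·3 = 9.
|B∩C|: x∈[7,13], y∈[10,14] → 6·4 = 24.
|A∩B∩C| = 0.
|A ∪ B ∪ C| = 179 − 33 + 0 = 146.00.

146.00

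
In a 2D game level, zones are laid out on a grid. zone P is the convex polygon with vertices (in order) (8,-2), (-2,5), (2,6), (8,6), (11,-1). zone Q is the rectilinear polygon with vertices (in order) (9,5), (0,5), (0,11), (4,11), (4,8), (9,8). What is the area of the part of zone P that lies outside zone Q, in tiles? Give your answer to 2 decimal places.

47.29

|zone P| = 55, |zone P∩zone Q| = 7.7143.
|zone P ∖ zone Q| = |zone P| − |zone P∩zone Q| = 55 − 7.7143 = 47.29.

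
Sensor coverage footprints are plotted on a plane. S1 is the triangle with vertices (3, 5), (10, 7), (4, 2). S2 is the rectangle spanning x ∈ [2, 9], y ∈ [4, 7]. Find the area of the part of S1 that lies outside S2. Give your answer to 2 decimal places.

|S1| = 11.5, |S1∩S2| = 8.1595.
|S1 ∖ S2| = |S1| − |S1∩S2| = 11.5 − 8.1595 = 3.34.

3.34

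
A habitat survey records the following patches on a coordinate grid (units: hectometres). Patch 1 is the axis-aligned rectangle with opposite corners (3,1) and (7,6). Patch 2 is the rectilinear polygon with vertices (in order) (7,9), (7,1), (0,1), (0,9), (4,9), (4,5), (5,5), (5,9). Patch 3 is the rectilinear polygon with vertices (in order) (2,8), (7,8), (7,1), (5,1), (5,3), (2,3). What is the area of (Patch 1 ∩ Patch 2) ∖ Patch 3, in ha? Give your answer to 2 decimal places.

|Patch 1 ∩ Patch 2| = 19.
|(Patch 1 ∩ Patch 2) ∩ Patch 3| = 15.
|(Patch 1 ∩ Patch 2) ∖ Patch 3| = 19 − 15 = 4.00.

4.00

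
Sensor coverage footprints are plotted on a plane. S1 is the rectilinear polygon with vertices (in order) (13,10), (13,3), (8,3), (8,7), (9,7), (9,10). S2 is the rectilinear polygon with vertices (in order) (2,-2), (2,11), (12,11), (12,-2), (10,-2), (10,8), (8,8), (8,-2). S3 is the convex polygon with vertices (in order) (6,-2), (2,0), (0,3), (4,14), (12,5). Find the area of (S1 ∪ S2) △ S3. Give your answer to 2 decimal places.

60.27

|S1 ∪ S2| = 126.
|(S1 ∪ S2) ∩ S3| = 83.8636.
|(S1 ∪ S2) △ S3| = 126 + 102 − 167.7273 = 60.27.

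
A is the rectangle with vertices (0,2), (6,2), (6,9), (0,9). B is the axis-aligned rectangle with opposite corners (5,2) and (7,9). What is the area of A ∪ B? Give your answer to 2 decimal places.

By inclusion–exclusion:
Individual areas: |A| = 42, |B| = 14.
|A∩B|: x∈[5,6], y∈[2,9] → 1·7 = 7.
|A ∪ B| = 56 − 7 = 49.00.

49.00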